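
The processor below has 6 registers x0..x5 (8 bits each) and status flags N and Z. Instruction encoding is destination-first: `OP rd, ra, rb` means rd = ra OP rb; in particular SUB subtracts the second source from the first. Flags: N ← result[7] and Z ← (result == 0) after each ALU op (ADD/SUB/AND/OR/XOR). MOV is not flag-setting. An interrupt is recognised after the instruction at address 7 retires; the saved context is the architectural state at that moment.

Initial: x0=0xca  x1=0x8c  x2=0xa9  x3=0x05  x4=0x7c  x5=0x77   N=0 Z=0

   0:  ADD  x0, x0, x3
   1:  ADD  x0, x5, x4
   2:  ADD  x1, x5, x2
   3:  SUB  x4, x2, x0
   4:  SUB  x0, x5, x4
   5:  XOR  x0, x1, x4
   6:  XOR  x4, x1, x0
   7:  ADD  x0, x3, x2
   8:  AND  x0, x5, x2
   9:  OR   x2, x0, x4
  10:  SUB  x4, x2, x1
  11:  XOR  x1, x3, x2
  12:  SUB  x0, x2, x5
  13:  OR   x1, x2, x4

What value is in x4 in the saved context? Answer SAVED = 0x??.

after  0: x0=0xcf x1=0x8c x2=0xa9 x3=0x05 x4=0x7c x5=0x77  N=1 Z=0
after  1: x0=0xf3 x1=0x8c x2=0xa9 x3=0x05 x4=0x7c x5=0x77  N=1 Z=0
after  2: x0=0xf3 x1=0x20 x2=0xa9 x3=0x05 x4=0x7c x5=0x77  N=0 Z=0
after  3: x0=0xf3 x1=0x20 x2=0xa9 x3=0x05 x4=0xb6 x5=0x77  N=1 Z=0
after  4: x0=0xc1 x1=0x20 x2=0xa9 x3=0x05 x4=0xb6 x5=0x77  N=1 Z=0
after  5: x0=0x96 x1=0x20 x2=0xa9 x3=0x05 x4=0xb6 x5=0x77  N=1 Z=0
after  6: x0=0x96 x1=0x20 x2=0xa9 x3=0x05 x4=0xb6 x5=0x77  N=1 Z=0
after  7: x0=0xae x1=0x20 x2=0xa9 x3=0x05 x4=0xb6 x5=0x77  N=1 Z=0
-- IRQ taken; context saved, return-PC = 8 --

SAVED = 0xb6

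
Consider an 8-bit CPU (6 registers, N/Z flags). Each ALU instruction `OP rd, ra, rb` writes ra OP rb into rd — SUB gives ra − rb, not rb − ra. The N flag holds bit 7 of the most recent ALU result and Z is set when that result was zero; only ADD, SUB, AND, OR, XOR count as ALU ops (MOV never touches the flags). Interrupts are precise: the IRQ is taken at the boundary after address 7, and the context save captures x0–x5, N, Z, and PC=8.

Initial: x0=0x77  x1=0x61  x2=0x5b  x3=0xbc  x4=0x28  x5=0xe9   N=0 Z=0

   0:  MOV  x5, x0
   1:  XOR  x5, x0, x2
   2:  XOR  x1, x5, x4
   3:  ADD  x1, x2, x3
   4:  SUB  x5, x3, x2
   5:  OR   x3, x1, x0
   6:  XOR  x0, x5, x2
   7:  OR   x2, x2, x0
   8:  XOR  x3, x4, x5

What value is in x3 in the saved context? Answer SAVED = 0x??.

after  0: x0=0x77 x1=0x61 x2=0x5b x3=0xbc x4=0x28 x5=0x77  N=0 Z=0
after  1: x0=0x77 x1=0x61 x2=0x5b x3=0xbc x4=0x28 x5=0x2c  N=0 Z=0
after  2: x0=0x77 x1=0x04 x2=0x5b x3=0xbc x4=0x28 x5=0x2c  N=0 Z=0
after  3: x0=0x77 x1=0x17 x2=0x5b x3=0xbc x4=0x28 x5=0x2c  N=0 Z=0
after  4: x0=0x77 x1=0x17 x2=0x5b x3=0xbc x4=0x28 x5=0x61  N=0 Z=0
after  5: x0=0x77 x1=0x17 x2=0x5b x3=0x77 x4=0x28 x5=0x61  N=0 Z=0
after  6: x0=0x3a x1=0x17 x2=0x5b x3=0x77 x4=0x28 x5=0x61  N=0 Z=0
after  7: x0=0x3a x1=0x17 x2=0x7b x3=0x77 x4=0x28 x5=0x61  N=0 Z=0
-- IRQ taken; context saved, return-PC = 8 --

SAVED = 0x77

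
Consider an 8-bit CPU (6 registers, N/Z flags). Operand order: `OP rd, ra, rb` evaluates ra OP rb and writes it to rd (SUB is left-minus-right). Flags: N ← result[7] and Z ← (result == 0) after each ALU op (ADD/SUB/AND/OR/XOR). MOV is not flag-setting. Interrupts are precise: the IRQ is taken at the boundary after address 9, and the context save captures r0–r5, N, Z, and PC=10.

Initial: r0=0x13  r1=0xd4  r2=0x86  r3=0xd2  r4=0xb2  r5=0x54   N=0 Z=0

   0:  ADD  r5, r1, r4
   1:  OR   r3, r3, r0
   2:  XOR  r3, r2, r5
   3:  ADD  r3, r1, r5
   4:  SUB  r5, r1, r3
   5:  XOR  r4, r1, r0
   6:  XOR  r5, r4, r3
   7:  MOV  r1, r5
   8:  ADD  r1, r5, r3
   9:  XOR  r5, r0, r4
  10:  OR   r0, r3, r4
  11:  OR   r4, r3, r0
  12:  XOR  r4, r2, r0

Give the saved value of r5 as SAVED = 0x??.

after  0: r0=0x13 r1=0xd4 r2=0x86 r3=0xd2 r4=0xb2 r5=0x86  N=1 Z=0
after  1: r0=0x13 r1=0xd4 r2=0x86 r3=0xd3 r4=0xb2 r5=0x86  N=1 Z=0
after  2: r0=0x13 r1=0xd4 r2=0x86 r3=0x00 r4=0xb2 r5=0x86  N=0 Z=1
after  3: r0=0x13 r1=0xd4 r2=0x86 r3=0x5a r4=0xb2 r5=0x86  N=0 Z=0
after  4: r0=0x13 r1=0xd4 r2=0x86 r3=0x5a r4=0xb2 r5=0x7a  N=0 Z=0
after  5: r0=0x13 r1=0xd4 r2=0x86 r3=0x5a r4=0xc7 r5=0x7a  N=1 Z=0
after  6: r0=0x13 r1=0xd4 r2=0x86 r3=0x5a r4=0xc7 r5=0x9d  N=1 Z=0
after  7: r0=0x13 r1=0x9d r2=0x86 r3=0x5a r4=0xc7 r5=0x9d  N=1 Z=0
after  8: r0=0x13 r1=0xf7 r2=0x86 r3=0x5a r4=0xc7 r5=0x9d  N=1 Z=0
after  9: r0=0x13 r1=0xf7 r2=0x86 r3=0x5a r4=0xc7 r5=0xd4  N=1 Z=0
-- IRQ taken; context saved, return-PC = 10 --

SAVED = 0xd4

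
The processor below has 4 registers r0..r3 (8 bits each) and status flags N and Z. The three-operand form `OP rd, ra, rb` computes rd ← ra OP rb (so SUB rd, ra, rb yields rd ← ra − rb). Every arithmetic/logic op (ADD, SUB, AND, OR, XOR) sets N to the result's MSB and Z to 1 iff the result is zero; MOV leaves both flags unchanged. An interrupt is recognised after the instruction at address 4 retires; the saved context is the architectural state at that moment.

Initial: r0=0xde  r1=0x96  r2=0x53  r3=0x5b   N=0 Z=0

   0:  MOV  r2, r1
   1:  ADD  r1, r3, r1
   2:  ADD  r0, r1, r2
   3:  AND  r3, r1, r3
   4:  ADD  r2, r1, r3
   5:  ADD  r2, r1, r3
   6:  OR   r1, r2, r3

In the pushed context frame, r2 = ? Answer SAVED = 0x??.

after  0: r0=0xde r1=0x96 r2=0x96 r3=0x5b  N=0 Z=0
after  1: r0=0xde r1=0xf1 r2=0x96 r3=0x5b  N=1 Z=0
after  2: r0=0x87 r1=0xf1 r2=0x96 r3=0x5b  N=1 Z=0
after  3: r0=0x87 r1=0xf1 r2=0x96 r3=0x51  N=0 Z=0
after  4: r0=0x87 r1=0xf1 r2=0x42 r3=0x51  N=0 Z=0
-- IRQ taken; context saved, return-PC = 5 --

SAVED = 0x42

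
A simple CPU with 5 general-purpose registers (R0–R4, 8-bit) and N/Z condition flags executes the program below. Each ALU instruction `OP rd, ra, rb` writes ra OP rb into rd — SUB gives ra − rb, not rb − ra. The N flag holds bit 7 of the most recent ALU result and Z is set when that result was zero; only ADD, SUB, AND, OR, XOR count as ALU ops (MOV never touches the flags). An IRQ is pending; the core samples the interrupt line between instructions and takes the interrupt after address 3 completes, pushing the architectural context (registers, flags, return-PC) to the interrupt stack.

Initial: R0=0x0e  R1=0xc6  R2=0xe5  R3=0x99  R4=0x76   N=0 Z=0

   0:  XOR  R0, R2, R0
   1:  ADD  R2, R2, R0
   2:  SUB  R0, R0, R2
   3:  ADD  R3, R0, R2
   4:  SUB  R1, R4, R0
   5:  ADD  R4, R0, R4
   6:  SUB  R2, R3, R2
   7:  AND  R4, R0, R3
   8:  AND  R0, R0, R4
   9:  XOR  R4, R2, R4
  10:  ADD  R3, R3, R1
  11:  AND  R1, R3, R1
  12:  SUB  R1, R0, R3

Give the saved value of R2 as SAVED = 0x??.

SAVED = 0xd0

after  0: R0=0xeb R1=0xc6 R2=0xe5 R3=0x99 R4=0x76  N=1 Z=0
after  1: R0=0xeb R1=0xc6 R2=0xd0 R3=0x99 R4=0x76  N=1 Z=0
after  2: R0=0x1b R1=0xc6 R2=0xd0 R3=0x99 R4=0x76  N=0 Z=0
after  3: R0=0x1b R1=0xc6 R2=0xd0 R3=0xeb R4=0x76  N=1 Z=0
-- IRQ taken; context saved, return-PC = 4 --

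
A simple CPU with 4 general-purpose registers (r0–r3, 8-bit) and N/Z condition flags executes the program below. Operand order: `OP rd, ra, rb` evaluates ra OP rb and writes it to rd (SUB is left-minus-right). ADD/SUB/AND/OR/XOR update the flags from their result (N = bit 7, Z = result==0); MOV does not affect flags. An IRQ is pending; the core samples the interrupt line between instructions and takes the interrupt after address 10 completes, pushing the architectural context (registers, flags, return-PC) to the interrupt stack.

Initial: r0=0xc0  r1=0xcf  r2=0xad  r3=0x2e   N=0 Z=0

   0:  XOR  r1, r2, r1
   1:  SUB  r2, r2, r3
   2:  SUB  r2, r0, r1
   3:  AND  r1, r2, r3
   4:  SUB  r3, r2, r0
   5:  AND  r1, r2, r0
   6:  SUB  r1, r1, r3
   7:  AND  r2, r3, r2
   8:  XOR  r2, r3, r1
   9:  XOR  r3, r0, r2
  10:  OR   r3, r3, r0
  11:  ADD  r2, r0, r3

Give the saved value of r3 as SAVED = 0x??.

SAVED = 0xfc

after  0: r0=0xc0 r1=0x62 r2=0xad r3=0x2e  N=0 Z=0
after  1: r0=0xc0 r1=0x62 r2=0x7f r3=0x2e  N=0 Z=0
after  2: r0=0xc0 r1=0x62 r2=0x5e r3=0x2e  N=0 Z=0
after  3: r0=0xc0 r1=0x0e r2=0x5e r3=0x2e  N=0 Z=0
after  4: r0=0xc0 r1=0x0e r2=0x5e r3=0x9e  N=1 Z=0
after  5: r0=0xc0 r1=0x40 r2=0x5e r3=0x9e  N=0 Z=0
after  6: r0=0xc0 r1=0xa2 r2=0x5e r3=0x9e  N=1 Z=0
after  7: r0=0xc0 r1=0xa2 r2=0x1e r3=0x9e  N=0 Z=0
after  8: r0=0xc0 r1=0xa2 r2=0x3c r3=0x9e  N=0 Z=0
after  9: r0=0xc0 r1=0xa2 r2=0x3c r3=0xfc  N=1 Z=0
after 10: r0=0xc0 r1=0xa2 r2=0x3c r3=0xfc  N=1 Z=0
-- IRQ taken; context saved, return-PC = 11 --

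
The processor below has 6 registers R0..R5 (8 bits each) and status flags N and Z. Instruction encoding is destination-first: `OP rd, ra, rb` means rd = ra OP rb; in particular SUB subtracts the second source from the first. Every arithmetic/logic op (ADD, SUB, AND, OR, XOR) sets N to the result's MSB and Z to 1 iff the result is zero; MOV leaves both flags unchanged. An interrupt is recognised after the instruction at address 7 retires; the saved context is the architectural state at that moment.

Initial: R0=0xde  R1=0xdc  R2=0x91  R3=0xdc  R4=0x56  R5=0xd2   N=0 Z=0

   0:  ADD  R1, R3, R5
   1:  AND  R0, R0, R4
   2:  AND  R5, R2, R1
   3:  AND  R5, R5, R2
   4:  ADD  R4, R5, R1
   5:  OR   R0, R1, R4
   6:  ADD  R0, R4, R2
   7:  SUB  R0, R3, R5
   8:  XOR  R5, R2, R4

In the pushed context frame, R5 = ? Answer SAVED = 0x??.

after  0: R0=0xde R1=0xae R2=0x91 R3=0xdc R4=0x56 R5=0xd2  N=1 Z=0
after  1: R0=0x56 R1=0xae R2=0x91 R3=0xdc R4=0x56 R5=0xd2  N=0 Z=0
after  2: R0=0x56 R1=0xae R2=0x91 R3=0xdc R4=0x56 R5=0x80  N=1 Z=0
after  3: R0=0x56 R1=0xae R2=0x91 R3=0xdc R4=0x56 R5=0x80  N=1 Z=0
after  4: R0=0x56 R1=0xae R2=0x91 R3=0xdc R4=0x2e R5=0x80  N=0 Z=0
after  5: R0=0xae R1=0xae R2=0x91 R3=0xdc R4=0x2e R5=0x80  N=1 Z=0
after  6: R0=0xbf R1=0xae R2=0x91 R3=0xdc R4=0x2e R5=0x80  N=1 Z=0
after  7: R0=0x5c R1=0xae R2=0x91 R3=0xdc R4=0x2e R5=0x80  N=0 Z=0
-- IRQ taken; context saved, return-PC = 8 --

SAVED = 0x80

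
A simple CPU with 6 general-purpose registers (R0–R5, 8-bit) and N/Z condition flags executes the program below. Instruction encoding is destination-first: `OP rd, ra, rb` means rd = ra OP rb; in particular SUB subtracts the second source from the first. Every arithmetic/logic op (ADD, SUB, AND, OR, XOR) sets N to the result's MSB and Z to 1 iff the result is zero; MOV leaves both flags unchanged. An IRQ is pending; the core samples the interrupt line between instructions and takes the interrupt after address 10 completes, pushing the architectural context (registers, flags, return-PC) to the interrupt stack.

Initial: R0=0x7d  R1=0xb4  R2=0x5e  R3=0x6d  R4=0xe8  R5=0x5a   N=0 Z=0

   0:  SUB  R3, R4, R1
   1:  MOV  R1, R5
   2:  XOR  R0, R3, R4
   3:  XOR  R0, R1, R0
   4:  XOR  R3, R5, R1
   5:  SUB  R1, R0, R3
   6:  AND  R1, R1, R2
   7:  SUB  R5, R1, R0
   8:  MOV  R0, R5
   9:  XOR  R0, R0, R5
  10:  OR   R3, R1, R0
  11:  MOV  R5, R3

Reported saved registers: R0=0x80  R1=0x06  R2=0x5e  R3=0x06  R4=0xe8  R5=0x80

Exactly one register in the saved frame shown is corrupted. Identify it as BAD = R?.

after  0: R0=0x7d R1=0xb4 R2=0x5e R3=0x34 R4=0xe8 R5=0x5a  N=0 Z=0
after  1: R0=0x7d R1=0x5a R2=0x5e R3=0x34 R4=0xe8 R5=0x5a  N=0 Z=0
after  2: R0=0xdc R1=0x5a R2=0x5e R3=0x34 R4=0xe8 R5=0x5a  N=1 Z=0
after  3: R0=0x86 R1=0x5a R2=0x5e R3=0x34 R4=0xe8 R5=0x5a  N=1 Z=0
after  4: R0=0x86 R1=0x5a R2=0x5e R3=0x00 R4=0xe8 R5=0x5a  N=0 Z=1
after  5: R0=0x86 R1=0x86 R2=0x5e R3=0x00 R4=0xe8 R5=0x5a  N=1 Z=0
after  6: R0=0x86 R1=0x06 R2=0x5e R3=0x00 R4=0xe8 R5=0x5a  N=0 Z=0
after  7: R0=0x86 R1=0x06 R2=0x5e R3=0x00 R4=0xe8 R5=0x80  N=1 Z=0
after  8: R0=0x80 R1=0x06 R2=0x5e R3=0x00 R4=0xe8 R5=0x80  N=1 Z=0
after  9: R0=0x00 R1=0x06 R2=0x5e R3=0x00 R4=0xe8 R5=0x80  N=0 Z=1
after 10: R0=0x00 R1=0x06 R2=0x5e R3=0x06 R4=0xe8 R5=0x80  N=0 Z=0
-- IRQ taken; context saved, return-PC = 11 --
mismatch: R0: reported 0x80 vs actual 0x00

BAD = R0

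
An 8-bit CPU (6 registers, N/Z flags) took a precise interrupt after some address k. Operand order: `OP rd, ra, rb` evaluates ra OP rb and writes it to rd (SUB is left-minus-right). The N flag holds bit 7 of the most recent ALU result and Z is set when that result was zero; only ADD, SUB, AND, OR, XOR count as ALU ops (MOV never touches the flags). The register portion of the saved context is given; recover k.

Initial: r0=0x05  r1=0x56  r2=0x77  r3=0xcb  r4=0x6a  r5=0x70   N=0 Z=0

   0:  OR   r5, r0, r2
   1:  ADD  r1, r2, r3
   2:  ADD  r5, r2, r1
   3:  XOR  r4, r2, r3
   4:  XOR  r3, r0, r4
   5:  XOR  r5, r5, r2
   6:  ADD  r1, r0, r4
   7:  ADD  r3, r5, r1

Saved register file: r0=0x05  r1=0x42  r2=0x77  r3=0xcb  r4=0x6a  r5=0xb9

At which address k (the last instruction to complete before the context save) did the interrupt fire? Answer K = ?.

after  0: r0=0x05 r1=0x56 r2=0x77 r3=0xcb r4=0x6a r5=0x77  N=0 Z=0
after  1: r0=0x05 r1=0x42 r2=0x77 r3=0xcb r4=0x6a r5=0x77  N=0 Z=0
after  2: r0=0x05 r1=0x42 r2=0x77 r3=0xcb r4=0x6a r5=0xb9  N=1 Z=0
-- IRQ taken; context saved, return-PC = 3 --

K = 2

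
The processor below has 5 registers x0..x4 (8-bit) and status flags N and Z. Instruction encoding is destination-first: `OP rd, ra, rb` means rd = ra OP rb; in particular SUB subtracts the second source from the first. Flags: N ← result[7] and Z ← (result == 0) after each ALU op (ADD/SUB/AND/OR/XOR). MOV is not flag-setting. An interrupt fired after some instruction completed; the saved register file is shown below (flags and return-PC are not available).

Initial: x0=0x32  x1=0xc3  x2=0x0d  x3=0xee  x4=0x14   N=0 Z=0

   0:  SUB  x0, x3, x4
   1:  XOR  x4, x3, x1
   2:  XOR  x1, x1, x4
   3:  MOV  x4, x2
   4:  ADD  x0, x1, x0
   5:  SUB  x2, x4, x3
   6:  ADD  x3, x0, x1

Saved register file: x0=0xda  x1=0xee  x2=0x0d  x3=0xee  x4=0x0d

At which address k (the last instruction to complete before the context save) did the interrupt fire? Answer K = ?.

after  0: x0=0xda x1=0xc3 x2=0x0d x3=0xee x4=0x14  N=1 Z=0
after  1: x0=0xda x1=0xc3 x2=0x0d x3=0xee x4=0x2d  N=0 Z=0
after  2: x0=0xda x1=0xee x2=0x0d x3=0xee x4=0x2d  N=1 Z=0
after  3: x0=0xda x1=0xee x2=0x0d x3=0xee x4=0x0d  N=1 Z=0
-- IRQ taken; context saved, return-PC = 4 --

K = 3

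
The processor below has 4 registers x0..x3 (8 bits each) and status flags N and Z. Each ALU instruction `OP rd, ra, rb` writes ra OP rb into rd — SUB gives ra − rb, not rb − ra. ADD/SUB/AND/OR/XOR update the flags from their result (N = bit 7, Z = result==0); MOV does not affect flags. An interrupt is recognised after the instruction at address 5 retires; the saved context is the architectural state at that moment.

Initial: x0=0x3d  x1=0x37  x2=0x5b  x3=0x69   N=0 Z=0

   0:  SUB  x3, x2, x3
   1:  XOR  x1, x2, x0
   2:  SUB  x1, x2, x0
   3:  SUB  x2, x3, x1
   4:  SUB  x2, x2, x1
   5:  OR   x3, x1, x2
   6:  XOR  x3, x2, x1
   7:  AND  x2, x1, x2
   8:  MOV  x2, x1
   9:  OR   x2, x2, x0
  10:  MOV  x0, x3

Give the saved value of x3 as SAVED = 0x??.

SAVED = 0xbe

after  0: x0=0x3d x1=0x37 x2=0x5b x3=0xf2  N=1 Z=0
after  1: x0=0x3d x1=0x66 x2=0x5b x3=0xf2  N=0 Z=0
after  2: x0=0x3d x1=0x1e x2=0x5b x3=0xf2  N=0 Z=0
after  3: x0=0x3d x1=0x1e x2=0xd4 x3=0xf2  N=1 Z=0
after  4: x0=0x3d x1=0x1e x2=0xb6 x3=0xf2  N=1 Z=0
after  5: x0=0x3d x1=0x1e x2=0xb6 x3=0xbe  N=1 Z=0
-- IRQ taken; context saved, return-PC = 6 --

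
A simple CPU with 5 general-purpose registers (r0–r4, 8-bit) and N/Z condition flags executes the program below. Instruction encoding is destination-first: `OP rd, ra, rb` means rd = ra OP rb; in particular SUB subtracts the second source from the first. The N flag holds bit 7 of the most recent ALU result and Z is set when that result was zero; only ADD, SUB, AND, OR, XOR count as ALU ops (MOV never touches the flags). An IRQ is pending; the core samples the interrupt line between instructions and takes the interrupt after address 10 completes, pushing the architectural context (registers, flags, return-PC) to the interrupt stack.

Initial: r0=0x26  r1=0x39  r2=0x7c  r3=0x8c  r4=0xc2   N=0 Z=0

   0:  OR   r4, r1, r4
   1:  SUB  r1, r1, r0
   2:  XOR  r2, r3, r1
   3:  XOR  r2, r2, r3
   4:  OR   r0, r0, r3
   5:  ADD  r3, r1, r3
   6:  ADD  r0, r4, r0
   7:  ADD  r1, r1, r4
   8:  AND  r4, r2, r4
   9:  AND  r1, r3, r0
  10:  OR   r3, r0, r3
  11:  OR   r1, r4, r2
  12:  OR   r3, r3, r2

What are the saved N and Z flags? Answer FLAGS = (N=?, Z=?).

FLAGS = (N=1, Z=0)

after  0: r0=0x26 r1=0x39 r2=0x7c r3=0x8c r4=0xfb  N=1 Z=0
after  1: r0=0x26 r1=0x13 r2=0x7c r3=0x8c r4=0xfb  N=0 Z=0
after  2: r0=0x26 r1=0x13 r2=0x9f r3=0x8c r4=0xfb  N=1 Z=0
after  3: r0=0x26 r1=0x13 r2=0x13 r3=0x8c r4=0xfb  N=0 Z=0
after  4: r0=0xae r1=0x13 r2=0x13 r3=0x8c r4=0xfb  N=1 Z=0
after  5: r0=0xae r1=0x13 r2=0x13 r3=0x9f r4=0xfb  N=1 Z=0
after  6: r0=0xa9 r1=0x13 r2=0x13 r3=0x9f r4=0xfb  N=1 Z=0
after  7: r0=0xa9 r1=0x0e r2=0x13 r3=0x9f r4=0xfb  N=0 Z=0
after  8: r0=0xa9 r1=0x0e r2=0x13 r3=0x9f r4=0x13  N=0 Z=0
after  9: r0=0xa9 r1=0x89 r2=0x13 r3=0x9f r4=0x13  N=1 Z=0
after 10: r0=0xa9 r1=0x89 r2=0x13 r3=0xbf r4=0x13  N=1 Z=0
-- IRQ taken; context saved, return-PC = 11 --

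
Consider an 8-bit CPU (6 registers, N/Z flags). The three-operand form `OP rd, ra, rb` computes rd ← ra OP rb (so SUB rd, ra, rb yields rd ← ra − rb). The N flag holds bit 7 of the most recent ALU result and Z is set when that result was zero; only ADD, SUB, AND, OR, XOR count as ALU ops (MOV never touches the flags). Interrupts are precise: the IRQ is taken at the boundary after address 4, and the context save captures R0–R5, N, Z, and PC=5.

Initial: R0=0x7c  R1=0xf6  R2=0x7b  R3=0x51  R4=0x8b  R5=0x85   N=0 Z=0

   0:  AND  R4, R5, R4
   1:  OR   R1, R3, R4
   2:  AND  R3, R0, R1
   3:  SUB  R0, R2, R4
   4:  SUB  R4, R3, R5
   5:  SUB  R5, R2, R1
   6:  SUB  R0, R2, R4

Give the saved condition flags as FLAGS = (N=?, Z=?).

after  0: R0=0x7c R1=0xf6 R2=0x7b R3=0x51 R4=0x81 R5=0x85  N=1 Z=0
after  1: R0=0x7c R1=0xd1 R2=0x7b R3=0x51 R4=0x81 R5=0x85  N=1 Z=0
after  2: R0=0x7c R1=0xd1 R2=0x7b R3=0x50 R4=0x81 R5=0x85  N=0 Z=0
after  3: R0=0xfa R1=0xd1 R2=0x7b R3=0x50 R4=0x81 R5=0x85  N=1 Z=0
after  4: R0=0xfa R1=0xd1 R2=0x7b R3=0x50 R4=0xcb R5=0x85  N=1 Z=0
-- IRQ taken; context saved, return-PC = 5 --

FLAGS = (N=1, Z=0)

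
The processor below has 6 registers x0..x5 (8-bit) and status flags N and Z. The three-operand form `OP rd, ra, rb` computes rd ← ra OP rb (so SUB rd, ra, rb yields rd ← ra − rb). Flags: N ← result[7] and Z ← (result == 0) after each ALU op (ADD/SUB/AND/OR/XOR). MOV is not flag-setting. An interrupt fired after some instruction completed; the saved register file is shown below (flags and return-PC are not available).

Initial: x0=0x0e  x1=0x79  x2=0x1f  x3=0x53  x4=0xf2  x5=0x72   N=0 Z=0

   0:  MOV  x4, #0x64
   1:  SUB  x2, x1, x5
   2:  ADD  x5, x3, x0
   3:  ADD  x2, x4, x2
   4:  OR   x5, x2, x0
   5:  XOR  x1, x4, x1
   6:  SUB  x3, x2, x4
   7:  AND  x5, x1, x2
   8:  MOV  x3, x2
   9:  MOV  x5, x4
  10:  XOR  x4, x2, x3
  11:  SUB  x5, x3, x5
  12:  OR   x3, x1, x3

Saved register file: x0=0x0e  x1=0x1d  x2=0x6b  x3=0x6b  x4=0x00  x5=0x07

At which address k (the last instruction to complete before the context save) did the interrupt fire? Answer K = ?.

K = 11

after  0: x0=0x0e x1=0x79 x2=0x1f x3=0x53 x4=0x64 x5=0x72  N=0 Z=0
after  1: x0=0x0e x1=0x79 x2=0x07 x3=0x53 x4=0x64 x5=0x72  N=0 Z=0
after  2: x0=0x0e x1=0x79 x2=0x07 x3=0x53 x4=0x64 x5=0x61  N=0 Z=0
after  3: x0=0x0e x1=0x79 x2=0x6b x3=0x53 x4=0x64 x5=0x61  N=0 Z=0
after  4: x0=0x0e x1=0x79 x2=0x6b x3=0x53 x4=0x64 x5=0x6f  N=0 Z=0
after  5: x0=0x0e x1=0x1d x2=0x6b x3=0x53 x4=0x64 x5=0x6f  N=0 Z=0
after  6: x0=0x0e x1=0x1d x2=0x6b x3=0x07 x4=0x64 x5=0x6f  N=0 Z=0
after  7: x0=0x0e x1=0x1d x2=0x6b x3=0x07 x4=0x64 x5=0x09  N=0 Z=0
after  8: x0=0x0e x1=0x1d x2=0x6b x3=0x6b x4=0x64 x5=0x09  N=0 Z=0
after  9: x0=0x0e x1=0x1d x2=0x6b x3=0x6b x4=0x64 x5=0x64  N=0 Z=0
after 10: x0=0x0e x1=0x1d x2=0x6b x3=0x6b x4=0x00 x5=0x64  N=0 Z=1
after 11: x0=0x0e x1=0x1d x2=0x6b x3=0x6b x4=0x00 x5=0x07  N=0 Z=0
-- IRQ taken; context saved, return-PC = 12 --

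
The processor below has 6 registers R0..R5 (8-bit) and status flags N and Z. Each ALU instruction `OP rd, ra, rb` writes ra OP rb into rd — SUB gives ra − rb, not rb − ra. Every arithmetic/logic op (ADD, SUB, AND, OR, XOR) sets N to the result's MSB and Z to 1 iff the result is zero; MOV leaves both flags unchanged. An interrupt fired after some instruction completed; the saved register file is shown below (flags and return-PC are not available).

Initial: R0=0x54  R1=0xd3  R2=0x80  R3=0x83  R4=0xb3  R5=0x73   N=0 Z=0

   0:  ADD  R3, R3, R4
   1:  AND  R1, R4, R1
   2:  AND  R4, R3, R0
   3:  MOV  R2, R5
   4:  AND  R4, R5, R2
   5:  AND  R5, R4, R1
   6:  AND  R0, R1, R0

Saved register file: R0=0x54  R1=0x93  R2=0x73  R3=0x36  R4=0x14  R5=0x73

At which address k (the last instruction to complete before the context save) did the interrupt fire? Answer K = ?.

K = 3

after  0: R0=0x54 R1=0xd3 R2=0x80 R3=0x36 R4=0xb3 R5=0x73  N=0 Z=0
after  1: R0=0x54 R1=0x93 R2=0x80 R3=0x36 R4=0xb3 R5=0x73  N=1 Z=0
after  2: R0=0x54 R1=0x93 R2=0x80 R3=0x36 R4=0x14 R5=0x73  N=0 Z=0
after  3: R0=0x54 R1=0x93 R2=0x73 R3=0x36 R4=0x14 R5=0x73  N=0 Z=0
-- IRQ taken; context saved, return-PC = 4 --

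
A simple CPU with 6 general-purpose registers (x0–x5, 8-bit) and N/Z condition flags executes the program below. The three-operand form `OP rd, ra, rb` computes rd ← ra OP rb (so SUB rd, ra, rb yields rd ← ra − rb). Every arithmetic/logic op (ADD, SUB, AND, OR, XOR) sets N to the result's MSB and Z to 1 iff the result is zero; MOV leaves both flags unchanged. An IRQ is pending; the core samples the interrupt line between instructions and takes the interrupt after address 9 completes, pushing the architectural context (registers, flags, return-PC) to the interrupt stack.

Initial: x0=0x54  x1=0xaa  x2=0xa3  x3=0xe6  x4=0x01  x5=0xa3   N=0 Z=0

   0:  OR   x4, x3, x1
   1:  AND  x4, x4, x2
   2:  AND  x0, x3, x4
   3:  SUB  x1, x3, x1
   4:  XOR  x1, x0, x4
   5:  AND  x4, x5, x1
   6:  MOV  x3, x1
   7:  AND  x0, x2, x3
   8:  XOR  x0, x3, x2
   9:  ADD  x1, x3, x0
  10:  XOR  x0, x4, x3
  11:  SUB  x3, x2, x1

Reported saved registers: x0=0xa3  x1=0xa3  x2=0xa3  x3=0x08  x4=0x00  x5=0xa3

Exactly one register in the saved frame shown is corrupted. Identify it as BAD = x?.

after  0: x0=0x54 x1=0xaa x2=0xa3 x3=0xe6 x4=0xee x5=0xa3  N=1 Z=0
after  1: x0=0x54 x1=0xaa x2=0xa3 x3=0xe6 x4=0xa2 x5=0xa3  N=1 Z=0
after  2: x0=0xa2 x1=0xaa x2=0xa3 x3=0xe6 x4=0xa2 x5=0xa3  N=1 Z=0
after  3: x0=0xa2 x1=0x3c x2=0xa3 x3=0xe6 x4=0xa2 x5=0xa3  N=0 Z=0
after  4: x0=0xa2 x1=0x00 x2=0xa3 x3=0xe6 x4=0xa2 x5=0xa3  N=0 Z=1
after  5: x0=0xa2 x1=0x00 x2=0xa3 x3=0xe6 x4=0x00 x5=0xa3  N=0 Z=1
after  6: x0=0xa2 x1=0x00 x2=0xa3 x3=0x00 x4=0x00 x5=0xa3  N=0 Z=1
after  7: x0=0x00 x1=0x00 x2=0xa3 x3=0x00 x4=0x00 x5=0xa3  N=0 Z=1
after  8: x0=0xa3 x1=0x00 x2=0xa3 x3=0x00 x4=0x00 x5=0xa3  N=1 Z=0
after  9: x0=0xa3 x1=0xa3 x2=0xa3 x3=0x00 x4=0x00 x5=0xa3  N=1 Z=0
-- IRQ taken; context saved, return-PC = 10 --
mismatch: x3: reported 0x08 vs actual 0x00

BAD = x3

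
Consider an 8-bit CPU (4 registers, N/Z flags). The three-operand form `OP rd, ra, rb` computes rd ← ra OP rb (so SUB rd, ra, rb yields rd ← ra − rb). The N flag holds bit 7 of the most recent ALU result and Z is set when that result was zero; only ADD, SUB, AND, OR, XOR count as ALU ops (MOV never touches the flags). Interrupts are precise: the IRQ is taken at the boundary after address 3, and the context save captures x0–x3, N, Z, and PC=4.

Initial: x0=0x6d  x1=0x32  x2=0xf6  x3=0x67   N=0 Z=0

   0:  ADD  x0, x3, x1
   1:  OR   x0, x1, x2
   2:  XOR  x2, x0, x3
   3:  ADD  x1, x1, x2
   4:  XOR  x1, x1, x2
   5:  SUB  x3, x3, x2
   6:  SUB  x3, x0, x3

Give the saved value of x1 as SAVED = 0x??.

SAVED = 0xc3

after  0: x0=0x99 x1=0x32 x2=0xf6 x3=0x67  N=1 Z=0
after  1: x0=0xf6 x1=0x32 x2=0xf6 x3=0x67  N=1 Z=0
after  2: x0=0xf6 x1=0x32 x2=0x91 x3=0x67  N=1 Z=0
after  3: x0=0xf6 x1=0xc3 x2=0x91 x3=0x67  N=1 Z=0
-- IRQ taken; context saved, return-PC = 4 --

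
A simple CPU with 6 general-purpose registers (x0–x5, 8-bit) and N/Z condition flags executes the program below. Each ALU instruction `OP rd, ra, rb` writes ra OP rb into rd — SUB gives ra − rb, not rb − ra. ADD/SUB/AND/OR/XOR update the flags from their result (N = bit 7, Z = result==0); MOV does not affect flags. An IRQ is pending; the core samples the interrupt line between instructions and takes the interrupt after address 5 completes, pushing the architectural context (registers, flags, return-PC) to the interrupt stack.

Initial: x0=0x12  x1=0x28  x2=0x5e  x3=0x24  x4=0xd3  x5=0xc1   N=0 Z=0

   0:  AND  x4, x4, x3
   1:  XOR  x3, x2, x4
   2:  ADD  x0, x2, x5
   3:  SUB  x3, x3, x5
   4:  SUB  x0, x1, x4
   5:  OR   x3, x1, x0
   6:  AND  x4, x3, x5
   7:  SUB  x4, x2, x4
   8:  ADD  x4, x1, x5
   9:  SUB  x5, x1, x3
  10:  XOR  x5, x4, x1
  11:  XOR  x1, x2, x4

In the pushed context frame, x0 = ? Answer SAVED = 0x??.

SAVED = 0x28

after  0: x0=0x12 x1=0x28 x2=0x5e x3=0x24 x4=0x00 x5=0xc1  N=0 Z=1
after  1: x0=0x12 x1=0x28 x2=0x5e x3=0x5e x4=0x00 x5=0xc1  N=0 Z=0
after  2: x0=0x1f x1=0x28 x2=0x5e x3=0x5e x4=0x00 x5=0xc1  N=0 Z=0
after  3: x0=0x1f x1=0x28 x2=0x5e x3=0x9d x4=0x00 x5=0xc1  N=1 Z=0
after  4: x0=0x28 x1=0x28 x2=0x5e x3=0x9d x4=0x00 x5=0xc1  N=0 Z=0
after  5: x0=0x28 x1=0x28 x2=0x5e x3=0x28 x4=0x00 x5=0xc1  N=0 Z=0
-- IRQ taken; context saved, return-PC = 6 --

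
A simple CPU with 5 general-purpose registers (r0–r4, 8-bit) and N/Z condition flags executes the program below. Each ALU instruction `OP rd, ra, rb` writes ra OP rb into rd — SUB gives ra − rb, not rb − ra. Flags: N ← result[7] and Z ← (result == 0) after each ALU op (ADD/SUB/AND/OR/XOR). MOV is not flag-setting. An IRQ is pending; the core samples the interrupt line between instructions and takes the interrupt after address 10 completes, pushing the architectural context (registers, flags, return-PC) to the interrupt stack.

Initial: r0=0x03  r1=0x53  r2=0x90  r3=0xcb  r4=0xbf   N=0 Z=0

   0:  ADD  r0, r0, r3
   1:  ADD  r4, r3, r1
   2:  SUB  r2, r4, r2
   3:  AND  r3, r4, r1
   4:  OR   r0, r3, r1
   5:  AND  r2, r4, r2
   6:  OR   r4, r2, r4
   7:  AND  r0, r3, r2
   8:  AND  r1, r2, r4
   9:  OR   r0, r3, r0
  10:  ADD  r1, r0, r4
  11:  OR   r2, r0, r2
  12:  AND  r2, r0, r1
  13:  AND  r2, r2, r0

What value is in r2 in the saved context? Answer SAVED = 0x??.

after  0: r0=0xce r1=0x53 r2=0x90 r3=0xcb r4=0xbf  N=1 Z=0
after  1: r0=0xce r1=0x53 r2=0x90 r3=0xcb r4=0x1e  N=0 Z=0
after  2: r0=0xce r1=0x53 r2=0x8e r3=0xcb r4=0x1e  N=1 Z=0
after  3: r0=0xce r1=0x53 r2=0x8e r3=0x12 r4=0x1e  N=0 Z=0
after  4: r0=0x53 r1=0x53 r2=0x8e r3=0x12 r4=0x1e  N=0 Z=0
after  5: r0=0x53 r1=0x53 r2=0x0e r3=0x12 r4=0x1e  N=0 Z=0
after  6: r0=0x53 r1=0x53 r2=0x0e r3=0x12 r4=0x1e  N=0 Z=0
after  7: r0=0x02 r1=0x53 r2=0x0e r3=0x12 r4=0x1e  N=0 Z=0
after  8: r0=0x02 r1=0x0e r2=0x0e r3=0x12 r4=0x1e  N=0 Z=0
after  9: r0=0x12 r1=0x0e r2=0x0e r3=0x12 r4=0x1e  N=0 Z=0
after 10: r0=0x12 r1=0x30 r2=0x0e r3=0x12 r4=0x1e  N=0 Z=0
-- IRQ taken; context saved, return-PC = 11 --

SAVED = 0x0e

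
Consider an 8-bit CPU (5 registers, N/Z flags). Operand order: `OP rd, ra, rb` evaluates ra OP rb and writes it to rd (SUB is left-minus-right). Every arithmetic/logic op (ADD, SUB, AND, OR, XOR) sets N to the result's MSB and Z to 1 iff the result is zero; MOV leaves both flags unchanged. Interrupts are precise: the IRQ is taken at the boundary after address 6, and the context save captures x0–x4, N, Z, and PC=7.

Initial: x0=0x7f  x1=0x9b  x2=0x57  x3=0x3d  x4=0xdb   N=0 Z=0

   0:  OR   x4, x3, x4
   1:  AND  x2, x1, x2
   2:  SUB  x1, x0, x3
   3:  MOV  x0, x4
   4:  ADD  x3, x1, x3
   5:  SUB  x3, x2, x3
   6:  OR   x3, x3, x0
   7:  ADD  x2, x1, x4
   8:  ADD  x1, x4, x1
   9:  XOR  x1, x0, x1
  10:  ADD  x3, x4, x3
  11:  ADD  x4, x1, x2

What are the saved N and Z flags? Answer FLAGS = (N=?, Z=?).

FLAGS = (N=1, Z=0)

after  0: x0=0x7f x1=0x9b x2=0x57 x3=0x3d x4=0xff  N=1 Z=0
after  1: x0=0x7f x1=0x9b x2=0x13 x3=0x3d x4=0xff  N=0 Z=0
after  2: x0=0x7f x1=0x42 x2=0x13 x3=0x3d x4=0xff  N=0 Z=0
after  3: x0=0xff x1=0x42 x2=0x13 x3=0x3d x4=0xff  N=0 Z=0
after  4: x0=0xff x1=0x42 x2=0x13 x3=0x7f x4=0xff  N=0 Z=0
after  5: x0=0xff x1=0x42 x2=0x13 x3=0x94 x4=0xff  N=1 Z=0
after  6: x0=0xff x1=0x42 x2=0x13 x3=0xff x4=0xff  N=1 Z=0
-- IRQ taken; context saved, return-PC = 7 --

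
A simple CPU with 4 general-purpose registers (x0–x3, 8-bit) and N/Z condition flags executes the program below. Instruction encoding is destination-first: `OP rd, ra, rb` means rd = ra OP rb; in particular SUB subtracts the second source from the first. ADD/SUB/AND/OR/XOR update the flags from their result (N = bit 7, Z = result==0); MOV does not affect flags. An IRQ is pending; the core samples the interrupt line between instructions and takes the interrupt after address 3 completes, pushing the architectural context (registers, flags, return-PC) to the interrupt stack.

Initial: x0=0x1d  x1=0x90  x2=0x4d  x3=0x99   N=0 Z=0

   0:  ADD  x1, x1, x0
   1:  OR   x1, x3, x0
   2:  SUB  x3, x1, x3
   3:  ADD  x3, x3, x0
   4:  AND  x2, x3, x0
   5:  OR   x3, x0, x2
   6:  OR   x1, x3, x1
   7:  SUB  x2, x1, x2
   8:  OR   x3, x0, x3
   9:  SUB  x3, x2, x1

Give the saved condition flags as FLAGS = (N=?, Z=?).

after  0: x0=0x1d x1=0xad x2=0x4d x3=0x99  N=1 Z=0
after  1: x0=0x1d x1=0x9d x2=0x4d x3=0x99  N=1 Z=0
after  2: x0=0x1d x1=0x9d x2=0x4d x3=0x04  N=0 Z=0
after  3: x0=0x1d x1=0x9d x2=0x4d x3=0x21  N=0 Z=0
-- IRQ taken; context saved, return-PC = 4 --

FLAGS = (N=0, Z=0)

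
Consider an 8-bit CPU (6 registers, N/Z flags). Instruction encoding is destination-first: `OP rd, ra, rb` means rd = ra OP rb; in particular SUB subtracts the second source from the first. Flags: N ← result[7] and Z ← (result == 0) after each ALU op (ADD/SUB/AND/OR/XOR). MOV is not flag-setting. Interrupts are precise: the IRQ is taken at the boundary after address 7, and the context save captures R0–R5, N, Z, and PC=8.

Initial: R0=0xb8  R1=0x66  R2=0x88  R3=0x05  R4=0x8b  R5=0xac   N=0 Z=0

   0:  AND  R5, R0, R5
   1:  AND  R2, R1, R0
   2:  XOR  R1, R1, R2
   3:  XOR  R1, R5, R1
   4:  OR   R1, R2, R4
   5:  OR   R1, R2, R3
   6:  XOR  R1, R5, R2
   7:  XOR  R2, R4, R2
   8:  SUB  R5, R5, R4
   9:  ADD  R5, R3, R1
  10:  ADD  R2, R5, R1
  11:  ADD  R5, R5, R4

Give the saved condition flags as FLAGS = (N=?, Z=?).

after  0: R0=0xb8 R1=0x66 R2=0x88 R3=0x05 R4=0x8b R5=0xa8  N=1 Z=0
after  1: R0=0xb8 R1=0x66 R2=0x20 R3=0x05 R4=0x8b R5=0xa8  N=0 Z=0
after  2: R0=0xb8 R1=0x46 R2=0x20 R3=0x05 R4=0x8b R5=0xa8  N=0 Z=0
after  3: R0=0xb8 R1=0xee R2=0x20 R3=0x05 R4=0x8b R5=0xa8  N=1 Z=0
after  4: R0=0xb8 R1=0xab R2=0x20 R3=0x05 R4=0x8b R5=0xa8  N=1 Z=0
after  5: R0=0xb8 R1=0x25 R2=0x20 R3=0x05 R4=0x8b R5=0xa8  N=0 Z=0
after  6: R0=0xb8 R1=0x88 R2=0x20 R3=0x05 R4=0x8b R5=0xa8  N=1 Z=0
after  7: R0=0xb8 R1=0x88 R2=0xab R3=0x05 R4=0x8b R5=0xa8  N=1 Z=0
-- IRQ taken; context saved, return-PC = 8 --

FLAGS = (N=1, Z=0)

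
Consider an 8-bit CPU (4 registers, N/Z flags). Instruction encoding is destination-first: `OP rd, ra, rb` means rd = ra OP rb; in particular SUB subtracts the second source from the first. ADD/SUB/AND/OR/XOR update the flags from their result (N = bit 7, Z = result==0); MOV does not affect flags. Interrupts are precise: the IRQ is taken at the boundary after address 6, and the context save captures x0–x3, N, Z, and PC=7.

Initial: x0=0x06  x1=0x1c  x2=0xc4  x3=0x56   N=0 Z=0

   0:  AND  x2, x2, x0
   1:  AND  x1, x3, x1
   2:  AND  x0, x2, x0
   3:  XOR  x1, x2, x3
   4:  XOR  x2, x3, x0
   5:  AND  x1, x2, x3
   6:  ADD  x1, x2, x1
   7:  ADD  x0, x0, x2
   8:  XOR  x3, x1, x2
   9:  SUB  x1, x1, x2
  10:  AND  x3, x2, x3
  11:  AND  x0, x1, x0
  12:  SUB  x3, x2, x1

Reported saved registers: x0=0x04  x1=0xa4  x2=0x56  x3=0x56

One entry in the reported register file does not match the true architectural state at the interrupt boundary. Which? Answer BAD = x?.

after  0: x0=0x06 x1=0x1c x2=0x04 x3=0x56  N=0 Z=0
after  1: x0=0x06 x1=0x14 x2=0x04 x3=0x56  N=0 Z=0
after  2: x0=0x04 x1=0x14 x2=0x04 x3=0x56  N=0 Z=0
after  3: x0=0x04 x1=0x52 x2=0x04 x3=0x56  N=0 Z=0
after  4: x0=0x04 x1=0x52 x2=0x52 x3=0x56  N=0 Z=0
after  5: x0=0x04 x1=0x52 x2=0x52 x3=0x56  N=0 Z=0
after  6: x0=0x04 x1=0xa4 x2=0x52 x3=0x56  N=1 Z=0
-- IRQ taken; context saved, return-PC = 7 --
mismatch: x2: reported 0x56 vs actual 0x52

BAD = x2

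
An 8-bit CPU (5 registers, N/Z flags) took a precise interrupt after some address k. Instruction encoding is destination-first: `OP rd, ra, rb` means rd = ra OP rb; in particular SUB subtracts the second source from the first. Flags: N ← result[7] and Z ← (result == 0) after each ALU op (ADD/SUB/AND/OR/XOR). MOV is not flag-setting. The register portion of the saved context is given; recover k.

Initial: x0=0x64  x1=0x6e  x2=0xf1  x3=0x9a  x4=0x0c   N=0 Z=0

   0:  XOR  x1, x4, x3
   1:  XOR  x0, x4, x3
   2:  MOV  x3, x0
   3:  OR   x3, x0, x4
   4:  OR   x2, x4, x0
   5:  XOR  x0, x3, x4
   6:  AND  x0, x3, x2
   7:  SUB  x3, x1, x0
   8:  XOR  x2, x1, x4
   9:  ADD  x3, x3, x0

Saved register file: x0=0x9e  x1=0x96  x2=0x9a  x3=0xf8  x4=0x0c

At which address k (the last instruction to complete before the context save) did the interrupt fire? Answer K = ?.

after  0: x0=0x64 x1=0x96 x2=0xf1 x3=0x9a x4=0x0c  N=1 Z=0
after  1: x0=0x96 x1=0x96 x2=0xf1 x3=0x9a x4=0x0c  N=1 Z=0
after  2: x0=0x96 x1=0x96 x2=0xf1 x3=0x96 x4=0x0c  N=1 Z=0
after  3: x0=0x96 x1=0x96 x2=0xf1 x3=0x9e x4=0x0c  N=1 Z=0
after  4: x0=0x96 x1=0x96 x2=0x9e x3=0x9e x4=0x0c  N=1 Z=0
after  5: x0=0x92 x1=0x96 x2=0x9e x3=0x9e x4=0x0c  N=1 Z=0
after  6: x0=0x9e x1=0x96 x2=0x9e x3=0x9e x4=0x0c  N=1 Z=0
after  7: x0=0x9e x1=0x96 x2=0x9e x3=0xf8 x4=0x0c  N=1 Z=0
after  8: x0=0x9e x1=0x96 x2=0x9a x3=0xf8 x4=0x0c  N=1 Z=0
-- IRQ taken; context saved, return-PC = 9 --

K = 8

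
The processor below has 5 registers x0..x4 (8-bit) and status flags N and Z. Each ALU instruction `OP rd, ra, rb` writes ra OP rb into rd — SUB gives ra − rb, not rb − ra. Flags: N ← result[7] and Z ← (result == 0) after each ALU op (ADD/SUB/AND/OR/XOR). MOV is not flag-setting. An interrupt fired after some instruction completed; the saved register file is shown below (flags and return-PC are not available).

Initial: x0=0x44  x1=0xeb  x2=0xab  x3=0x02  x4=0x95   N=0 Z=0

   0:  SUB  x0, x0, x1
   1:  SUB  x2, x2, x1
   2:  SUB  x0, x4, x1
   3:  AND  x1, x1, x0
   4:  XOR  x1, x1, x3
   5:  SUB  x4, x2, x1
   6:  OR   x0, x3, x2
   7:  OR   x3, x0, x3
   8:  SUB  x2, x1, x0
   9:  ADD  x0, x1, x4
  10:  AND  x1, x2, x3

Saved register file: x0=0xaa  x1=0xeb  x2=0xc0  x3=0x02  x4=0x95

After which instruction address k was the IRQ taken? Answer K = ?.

K = 2

after  0: x0=0x59 x1=0xeb x2=0xab x3=0x02 x4=0x95  N=0 Z=0
after  1: x0=0x59 x1=0xeb x2=0xc0 x3=0x02 x4=0x95  N=1 Z=0
after  2: x0=0xaa x1=0xeb x2=0xc0 x3=0x02 x4=0x95  N=1 Z=0
-- IRQ taken; context saved, return-PC = 3 --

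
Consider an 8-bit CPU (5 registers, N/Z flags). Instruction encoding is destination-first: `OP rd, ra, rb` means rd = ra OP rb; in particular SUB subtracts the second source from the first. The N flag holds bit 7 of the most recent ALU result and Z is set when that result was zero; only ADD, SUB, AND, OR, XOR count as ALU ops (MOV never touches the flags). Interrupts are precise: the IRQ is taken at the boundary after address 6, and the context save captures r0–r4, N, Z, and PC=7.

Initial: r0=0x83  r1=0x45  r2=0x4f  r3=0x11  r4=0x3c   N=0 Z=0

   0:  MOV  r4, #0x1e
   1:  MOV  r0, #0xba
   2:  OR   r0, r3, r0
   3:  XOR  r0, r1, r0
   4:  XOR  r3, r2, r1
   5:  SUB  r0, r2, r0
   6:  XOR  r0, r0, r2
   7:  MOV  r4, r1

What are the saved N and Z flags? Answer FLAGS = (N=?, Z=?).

after  0: r0=0x83 r1=0x45 r2=0x4f r3=0x11 r4=0x1e  N=0 Z=0
after  1: r0=0xba r1=0x45 r2=0x4f r3=0x11 r4=0x1e  N=0 Z=0
after  2: r0=0xbb r1=0x45 r2=0x4f r3=0x11 r4=0x1e  N=1 Z=0
after  3: r0=0xfe r1=0x45 r2=0x4f r3=0x11 r4=0x1e  N=1 Z=0
after  4: r0=0xfe r1=0x45 r2=0x4f r3=0x0a r4=0x1e  N=0 Z=0
after  5: r0=0x51 r1=0x45 r2=0x4f r3=0x0a r4=0x1e  N=0 Z=0
after  6: r0=0x1e r1=0x45 r2=0x4f r3=0x0a r4=0x1e  N=0 Z=0
-- IRQ taken; context saved, return-PC = 7 --

FLAGS = (N=0, Z=0)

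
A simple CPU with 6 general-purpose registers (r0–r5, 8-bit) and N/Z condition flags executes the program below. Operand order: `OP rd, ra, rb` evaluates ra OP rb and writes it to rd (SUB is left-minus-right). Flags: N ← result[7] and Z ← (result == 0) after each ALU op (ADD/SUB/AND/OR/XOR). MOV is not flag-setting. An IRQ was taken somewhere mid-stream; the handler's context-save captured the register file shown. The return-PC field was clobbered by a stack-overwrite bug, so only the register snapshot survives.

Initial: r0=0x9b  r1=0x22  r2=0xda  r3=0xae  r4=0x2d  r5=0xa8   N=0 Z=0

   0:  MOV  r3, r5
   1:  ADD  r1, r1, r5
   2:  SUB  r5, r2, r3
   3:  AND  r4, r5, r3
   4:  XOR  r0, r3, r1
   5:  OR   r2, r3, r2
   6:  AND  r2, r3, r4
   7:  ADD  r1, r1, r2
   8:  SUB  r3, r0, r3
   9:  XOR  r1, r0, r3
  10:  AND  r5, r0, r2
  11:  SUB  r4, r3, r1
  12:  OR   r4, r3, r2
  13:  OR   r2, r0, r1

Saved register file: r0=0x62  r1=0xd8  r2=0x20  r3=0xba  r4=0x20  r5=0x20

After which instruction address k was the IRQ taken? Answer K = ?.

K = 10

after  0: r0=0x9b r1=0x22 r2=0xda r3=0xa8 r4=0x2d r5=0xa8  N=0 Z=0
after  1: r0=0x9b r1=0xca r2=0xda r3=0xa8 r4=0x2d r5=0xa8  N=1 Z=0
after  2: r0=0x9b r1=0xca r2=0xda r3=0xa8 r4=0x2d r5=0x32  N=0 Z=0
after  3: r0=0x9b r1=0xca r2=0xda r3=0xa8 r4=0x20 r5=0x32  N=0 Z=0
after  4: r0=0x62 r1=0xca r2=0xda r3=0xa8 r4=0x20 r5=0x32  N=0 Z=0
after  5: r0=0x62 r1=0xca r2=0xfa r3=0xa8 r4=0x20 r5=0x32  N=1 Z=0
after  6: r0=0x62 r1=0xca r2=0x20 r3=0xa8 r4=0x20 r5=0x32  N=0 Z=0
after  7: r0=0x62 r1=0xea r2=0x20 r3=0xa8 r4=0x20 r5=0x32  N=1 Z=0
after  8: r0=0x62 r1=0xea r2=0x20 r3=0xba r4=0x20 r5=0x32  N=1 Z=0
after  9: r0=0x62 r1=0xd8 r2=0x20 r3=0xba r4=0x20 r5=0x32  N=1 Z=0
after 10: r0=0x62 r1=0xd8 r2=0x20 r3=0xba r4=0x20 r5=0x20  N=0 Z=0
-- IRQ taken; context saved, return-PC = 11 --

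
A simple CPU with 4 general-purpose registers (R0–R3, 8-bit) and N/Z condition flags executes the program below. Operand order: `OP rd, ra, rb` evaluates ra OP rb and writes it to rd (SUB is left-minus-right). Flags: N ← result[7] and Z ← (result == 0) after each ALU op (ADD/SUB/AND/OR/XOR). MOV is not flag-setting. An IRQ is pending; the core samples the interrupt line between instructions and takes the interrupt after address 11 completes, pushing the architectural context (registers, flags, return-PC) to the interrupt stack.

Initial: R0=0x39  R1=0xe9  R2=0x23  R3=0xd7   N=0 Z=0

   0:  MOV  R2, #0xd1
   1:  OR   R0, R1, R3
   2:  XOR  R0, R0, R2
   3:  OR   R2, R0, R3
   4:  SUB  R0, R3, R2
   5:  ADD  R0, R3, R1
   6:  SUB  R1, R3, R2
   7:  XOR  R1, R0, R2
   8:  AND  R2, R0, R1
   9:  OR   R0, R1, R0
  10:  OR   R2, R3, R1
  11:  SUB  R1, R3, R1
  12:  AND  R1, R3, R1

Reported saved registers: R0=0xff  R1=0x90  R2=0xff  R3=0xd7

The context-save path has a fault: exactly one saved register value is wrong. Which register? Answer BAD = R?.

after  0: R0=0x39 R1=0xe9 R2=0xd1 R3=0xd7  N=0 Z=0
after  1: R0=0xff R1=0xe9 R2=0xd1 R3=0xd7  N=1 Z=0
after  2: R0=0x2e R1=0xe9 R2=0xd1 R3=0xd7  N=0 Z=0
after  3: R0=0x2e R1=0xe9 R2=0xff R3=0xd7  N=1 Z=0
after  4: R0=0xd8 R1=0xe9 R2=0xff R3=0xd7  N=1 Z=0
after  5: R0=0xc0 R1=0xe9 R2=0xff R3=0xd7  N=1 Z=0
after  6: R0=0xc0 R1=0xd8 R2=0xff R3=0xd7  N=1 Z=0
after  7: R0=0xc0 R1=0x3f R2=0xff R3=0xd7  N=0 Z=0
after  8: R0=0xc0 R1=0x3f R2=0x00 R3=0xd7  N=0 Z=1
after  9: R0=0xff R1=0x3f R2=0x00 R3=0xd7  N=1 Z=0
after 10: R0=0xff R1=0x3f R2=0xff R3=0xd7  N=1 Z=0
after 11: R0=0xff R1=0x98 R2=0xff R3=0xd7  N=1 Z=0
-- IRQ taken; context saved, return-PC = 12 --
mismatch: R1: reported 0x90 vs actual 0x98

BAD = R1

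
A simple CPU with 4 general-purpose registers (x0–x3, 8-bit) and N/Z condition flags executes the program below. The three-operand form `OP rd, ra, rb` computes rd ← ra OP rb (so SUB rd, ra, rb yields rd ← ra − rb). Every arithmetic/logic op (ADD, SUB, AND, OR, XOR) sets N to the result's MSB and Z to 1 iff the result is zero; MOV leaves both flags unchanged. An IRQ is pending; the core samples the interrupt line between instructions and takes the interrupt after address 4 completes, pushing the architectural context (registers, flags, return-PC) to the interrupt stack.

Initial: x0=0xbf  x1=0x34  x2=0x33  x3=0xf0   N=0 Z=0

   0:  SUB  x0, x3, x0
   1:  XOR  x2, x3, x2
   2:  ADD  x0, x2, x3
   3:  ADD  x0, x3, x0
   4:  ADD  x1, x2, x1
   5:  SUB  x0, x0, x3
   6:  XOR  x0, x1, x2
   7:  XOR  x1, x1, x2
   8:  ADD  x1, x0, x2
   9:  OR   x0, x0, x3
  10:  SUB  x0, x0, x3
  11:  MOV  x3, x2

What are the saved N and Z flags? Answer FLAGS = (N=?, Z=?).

FLAGS = (N=1, Z=0)

after  0: x0=0x31 x1=0x34 x2=0x33 x3=0xf0  N=0 Z=0
after  1: x0=0x31 x1=0x34 x2=0xc3 x3=0xf0  N=1 Z=0
after  2: x0=0xb3 x1=0x34 x2=0xc3 x3=0xf0  N=1 Z=0
after  3: x0=0xa3 x1=0x34 x2=0xc3 x3=0xf0  N=1 Z=0
after  4: x0=0xa3 x1=0xf7 x2=0xc3 x3=0xf0  N=1 Z=0
-- IRQ taken; context saved, return-PC = 5 --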